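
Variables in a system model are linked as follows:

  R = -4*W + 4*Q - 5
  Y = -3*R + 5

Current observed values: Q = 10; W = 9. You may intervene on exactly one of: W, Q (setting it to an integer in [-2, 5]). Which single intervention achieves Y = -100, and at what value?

set W = 0

Intervening on W: with other inputs at their observed values, Y = 12*W - 100. Solving for -100 gives W = 0, within [-2, 5].
Intervening on Q: Y = -12*Q + 128. Reaching -100 requires Q = 19, outside [-2, 5].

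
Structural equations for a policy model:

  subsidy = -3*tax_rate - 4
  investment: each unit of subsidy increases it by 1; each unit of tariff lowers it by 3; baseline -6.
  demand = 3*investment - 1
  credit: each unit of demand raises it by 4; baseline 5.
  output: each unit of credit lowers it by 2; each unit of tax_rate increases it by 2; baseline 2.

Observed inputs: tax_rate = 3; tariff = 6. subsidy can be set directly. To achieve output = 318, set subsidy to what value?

Intervening on subsidy fixes its value directly, overriding its dependence on tax_rate.
Substituting into the investment equation gives investment = subsidy - 24.
demand becomes 3*subsidy - 73.
credit becomes 12*subsidy - 287.
So output = -24*subsidy + 582.
Solve -24*subsidy + 582 = 318: subsidy = (318 - 582) / -24 = 11.

subsidy = 11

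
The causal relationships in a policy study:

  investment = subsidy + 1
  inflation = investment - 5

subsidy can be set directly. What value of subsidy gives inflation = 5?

Substituting into the inflation equation gives inflation = subsidy - 4.
Solve subsidy - 4 = 5: subsidy = (5 + 4) / 1 = 9.

subsidy = 9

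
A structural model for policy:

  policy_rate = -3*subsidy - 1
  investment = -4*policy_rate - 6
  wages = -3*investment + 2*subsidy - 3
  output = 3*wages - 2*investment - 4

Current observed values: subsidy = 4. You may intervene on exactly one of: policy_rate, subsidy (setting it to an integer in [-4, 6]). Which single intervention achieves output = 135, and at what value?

set subsidy = -1

Intervening on policy_rate: output = 44*policy_rate + 77. Reaching 135 requires policy_rate = 29/22, not an integer.
Intervening on subsidy: with other inputs at their observed values, output = -126*subsidy + 9. Solving for 135 gives subsidy = -1, within [-4, 6].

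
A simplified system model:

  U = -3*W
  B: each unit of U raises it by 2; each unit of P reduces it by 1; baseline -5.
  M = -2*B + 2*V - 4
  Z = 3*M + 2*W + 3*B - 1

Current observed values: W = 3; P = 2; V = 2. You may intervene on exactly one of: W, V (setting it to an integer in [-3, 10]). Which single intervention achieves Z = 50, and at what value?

set V = -3

Intervening on W: Z = 20*W + 20. Reaching 50 requires W = 3/2, not an integer.
Intervening on V: with other inputs at their observed values, Z = 6*V + 68. Solving for 50 gives V = -3, within [-3, 10].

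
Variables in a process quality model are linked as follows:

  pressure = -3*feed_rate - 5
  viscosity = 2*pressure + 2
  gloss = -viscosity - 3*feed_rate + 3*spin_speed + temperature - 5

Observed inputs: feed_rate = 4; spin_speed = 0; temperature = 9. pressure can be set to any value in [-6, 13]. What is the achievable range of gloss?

Intervening on pressure fixes its value directly, overriding its dependence on feed_rate.
Substituting into the gloss equation gives gloss = -2*pressure - 10.
Linear in pressure, so extremes are at the endpoints: pressure = -6 gives gloss = 2; pressure = 13 gives gloss = -36.

-36 to 2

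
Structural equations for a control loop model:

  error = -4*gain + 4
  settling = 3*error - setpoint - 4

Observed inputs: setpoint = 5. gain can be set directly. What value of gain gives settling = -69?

gain = 6

Substituting into the settling equation gives settling = -12*gain + 3.
Solve -12*gain + 3 = -69: gain = (-69 - 3) / -12 = 6.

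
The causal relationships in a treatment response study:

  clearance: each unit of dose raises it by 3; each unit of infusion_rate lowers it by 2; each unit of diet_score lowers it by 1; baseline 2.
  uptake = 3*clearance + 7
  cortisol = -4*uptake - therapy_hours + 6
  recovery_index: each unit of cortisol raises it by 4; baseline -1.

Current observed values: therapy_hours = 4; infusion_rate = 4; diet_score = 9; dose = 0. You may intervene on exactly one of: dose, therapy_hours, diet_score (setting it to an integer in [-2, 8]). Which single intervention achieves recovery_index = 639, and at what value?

set therapy_hours = -2

Intervening on dose: recovery_index = -144*dose + 615. Reaching 639 requires dose = -1/6, not an integer.
Intervening on therapy_hours: with other inputs at their observed values, recovery_index = -4*therapy_hours + 631. Solving for 639 gives therapy_hours = -2, within [-2, 8].
Intervening on diet_score: recovery_index = 48*diet_score + 183. Reaching 639 requires diet_score = 19/2, not an integer.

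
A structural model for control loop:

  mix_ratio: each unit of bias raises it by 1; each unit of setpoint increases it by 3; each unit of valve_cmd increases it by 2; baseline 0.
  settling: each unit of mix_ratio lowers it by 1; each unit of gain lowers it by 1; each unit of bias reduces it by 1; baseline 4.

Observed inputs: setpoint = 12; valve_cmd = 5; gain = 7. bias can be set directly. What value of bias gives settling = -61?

bias = 6

Substituting into the mix_ratio equation gives mix_ratio = bias + 46.
This gives settling = -2*bias - 49.
Solve -2*bias - 49 = -61: bias = (-61 + 49) / -2 = 6.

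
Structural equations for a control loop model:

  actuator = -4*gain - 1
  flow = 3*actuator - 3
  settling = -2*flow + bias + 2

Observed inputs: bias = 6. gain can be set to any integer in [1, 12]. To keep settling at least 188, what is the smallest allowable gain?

Substituting into the flow equation gives flow = -12*gain - 6.
So settling = 24*gain + 20.
Require 24*gain + 20 ≥ 188, so gain ≥ 7.
The smallest integer in [1, 12] satisfying this is 7.

gain = 7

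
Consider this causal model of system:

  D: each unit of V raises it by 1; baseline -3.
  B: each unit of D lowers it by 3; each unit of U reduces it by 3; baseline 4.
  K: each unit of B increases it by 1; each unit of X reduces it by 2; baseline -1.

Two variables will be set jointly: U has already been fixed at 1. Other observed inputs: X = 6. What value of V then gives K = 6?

With U held at 1:
Substituting into the B equation gives B = -3*V + 10.
Substituting into the K equation gives K = -3*V - 3.
Solve -3*V - 3 = 6: V = (6 + 3) / -3 = -3.

V = -3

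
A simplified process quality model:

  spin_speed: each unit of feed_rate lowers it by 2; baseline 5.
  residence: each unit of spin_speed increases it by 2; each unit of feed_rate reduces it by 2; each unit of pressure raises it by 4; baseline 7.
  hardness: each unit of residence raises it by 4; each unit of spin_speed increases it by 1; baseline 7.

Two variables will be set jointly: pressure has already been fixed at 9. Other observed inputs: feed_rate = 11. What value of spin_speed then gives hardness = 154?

With pressure held at 9:
Intervening on spin_speed fixes its value directly, overriding its dependence on feed_rate.
Substituting into the residence equation gives residence = 2*spin_speed + 21.
Substituting into the hardness equation gives hardness = 9*spin_speed + 91.
Solve 9*spin_speed + 91 = 154: spin_speed = (154 - 91) / 9 = 7.

spin_speed = 7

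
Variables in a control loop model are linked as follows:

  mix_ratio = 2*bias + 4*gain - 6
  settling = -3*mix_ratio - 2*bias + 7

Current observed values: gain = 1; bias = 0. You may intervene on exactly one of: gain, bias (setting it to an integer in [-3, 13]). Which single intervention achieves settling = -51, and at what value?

Intervening on gain: settling = -12*gain + 25. Reaching -51 requires gain = 19/3, not an integer.
Intervening on bias: with other inputs at their observed values, settling = -8*bias + 13. Solving for -51 gives bias = 8, within [-3, 13].

set bias = 8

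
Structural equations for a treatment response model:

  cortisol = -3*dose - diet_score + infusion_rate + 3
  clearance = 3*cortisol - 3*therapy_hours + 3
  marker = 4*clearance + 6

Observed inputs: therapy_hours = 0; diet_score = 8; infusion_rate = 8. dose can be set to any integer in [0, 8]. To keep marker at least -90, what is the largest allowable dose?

Substituting into the cortisol equation gives cortisol = -3*dose + 3.
Substituting into the clearance equation gives clearance = -9*dose + 12.
Substituting into the marker equation gives marker = -36*dose + 54.
Require -36*dose + 54 ≥ -90, so dose ≤ 4.
The largest integer in [0, 8] satisfying this is 4.

dose = 4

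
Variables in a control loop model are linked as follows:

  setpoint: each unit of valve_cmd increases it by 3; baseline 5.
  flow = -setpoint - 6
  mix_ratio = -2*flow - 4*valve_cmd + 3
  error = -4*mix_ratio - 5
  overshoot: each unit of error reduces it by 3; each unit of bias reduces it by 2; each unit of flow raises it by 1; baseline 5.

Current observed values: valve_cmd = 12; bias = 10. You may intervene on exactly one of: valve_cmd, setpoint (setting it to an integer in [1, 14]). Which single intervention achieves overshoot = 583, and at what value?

Intervening on valve_cmd: with other inputs at their observed values, overshoot = 21*valve_cmd + 289. Solving for 583 gives valve_cmd = 14, within [1, 14].
Intervening on setpoint: overshoot = 23*setpoint - 402. Reaching 583 requires setpoint = 985/23, not an integer.

set valve_cmd = 14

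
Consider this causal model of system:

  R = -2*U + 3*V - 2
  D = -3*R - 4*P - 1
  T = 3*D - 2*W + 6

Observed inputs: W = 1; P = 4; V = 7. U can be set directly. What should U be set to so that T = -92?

Substituting into the R equation gives R = -2*U + 19.
Substituting into the D equation gives D = 6*U - 74.
T becomes 18*U - 218.
Solve 18*U - 218 = -92: U = (-92 + 218) / 18 = 7.

U = 7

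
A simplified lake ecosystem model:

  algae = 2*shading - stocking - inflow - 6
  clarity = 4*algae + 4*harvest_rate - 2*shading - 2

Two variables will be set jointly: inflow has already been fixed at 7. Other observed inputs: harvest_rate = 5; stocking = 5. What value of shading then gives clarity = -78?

With inflow held at 7:
Substituting into the algae equation gives algae = 2*shading - 18.
Substituting into the clarity equation gives clarity = 6*shading - 54.
Solve 6*shading - 54 = -78: shading = (-78 + 54) / 6 = -4.

shading = -4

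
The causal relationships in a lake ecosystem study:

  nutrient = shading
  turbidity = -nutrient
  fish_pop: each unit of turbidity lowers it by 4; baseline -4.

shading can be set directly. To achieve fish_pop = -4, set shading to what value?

shading = 0

Substituting into the turbidity equation gives turbidity = -shading.
fish_pop becomes 4*shading - 4.
Solve 4*shading - 4 = -4: shading = (-4 + 4) / 4 = 0.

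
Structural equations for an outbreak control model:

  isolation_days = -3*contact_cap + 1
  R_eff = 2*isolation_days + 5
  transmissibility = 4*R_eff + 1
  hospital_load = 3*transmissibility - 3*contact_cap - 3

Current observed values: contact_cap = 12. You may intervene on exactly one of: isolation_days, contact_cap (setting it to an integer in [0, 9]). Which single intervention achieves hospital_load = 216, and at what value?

set isolation_days = 8

Intervening on isolation_days: with other inputs at their observed values, hospital_load = 24*isolation_days + 24. Solving for 216 gives isolation_days = 8, within [0, 9].
Intervening on contact_cap: hospital_load = -75*contact_cap + 84. Reaching 216 requires contact_cap = -44/25, not an integer.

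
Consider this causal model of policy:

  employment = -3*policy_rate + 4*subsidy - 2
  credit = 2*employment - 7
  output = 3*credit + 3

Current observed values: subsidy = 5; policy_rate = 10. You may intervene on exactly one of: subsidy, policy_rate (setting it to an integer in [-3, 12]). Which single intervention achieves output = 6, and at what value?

Intervening on subsidy: with other inputs at their observed values, output = 24*subsidy - 210. Solving for 6 gives subsidy = 9, within [-3, 12].
Intervening on policy_rate: output = -18*policy_rate + 90. Reaching 6 requires policy_rate = 14/3, not an integer.

set subsidy = 9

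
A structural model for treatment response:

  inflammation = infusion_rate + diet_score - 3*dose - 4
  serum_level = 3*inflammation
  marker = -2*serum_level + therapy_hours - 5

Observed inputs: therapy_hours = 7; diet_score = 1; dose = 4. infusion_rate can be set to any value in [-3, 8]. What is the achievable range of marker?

44 to 110

Substituting into the inflammation equation gives inflammation = infusion_rate - 15.
Substituting into the serum_level equation gives serum_level = 3*infusion_rate - 45.
This gives marker = -6*infusion_rate + 92.
Linear in infusion_rate, so extremes are at the endpoints: infusion_rate = -3 gives marker = 110; infusion_rate = 8 gives marker = 44.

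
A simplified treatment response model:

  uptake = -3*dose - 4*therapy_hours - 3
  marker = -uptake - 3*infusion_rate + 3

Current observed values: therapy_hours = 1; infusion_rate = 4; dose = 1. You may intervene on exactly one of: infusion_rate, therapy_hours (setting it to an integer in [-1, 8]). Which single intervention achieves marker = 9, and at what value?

Intervening on infusion_rate: marker = -3*infusion_rate + 13. Reaching 9 requires infusion_rate = 4/3, not an integer.
Intervening on therapy_hours: with other inputs at their observed values, marker = 4*therapy_hours - 3. Solving for 9 gives therapy_hours = 3, within [-1, 8].

set therapy_hours = 3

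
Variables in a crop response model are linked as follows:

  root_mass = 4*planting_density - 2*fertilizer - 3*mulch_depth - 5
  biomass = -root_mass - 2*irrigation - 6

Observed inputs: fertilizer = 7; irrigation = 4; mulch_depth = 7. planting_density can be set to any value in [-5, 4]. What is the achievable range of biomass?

Substituting into the root_mass equation gives root_mass = 4*planting_density - 40.
This gives biomass = -4*planting_density + 26.
Linear in planting_density, so extremes are at the endpoints: planting_density = -5 gives biomass = 46; planting_density = 4 gives biomass = 10.

10 to 46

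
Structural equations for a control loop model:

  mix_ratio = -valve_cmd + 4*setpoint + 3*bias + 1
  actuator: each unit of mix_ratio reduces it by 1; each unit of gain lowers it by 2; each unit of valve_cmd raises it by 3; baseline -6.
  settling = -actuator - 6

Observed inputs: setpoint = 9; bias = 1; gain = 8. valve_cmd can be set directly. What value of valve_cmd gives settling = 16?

valve_cmd = 10

Substituting into the mix_ratio equation gives mix_ratio = -valve_cmd + 40.
Substituting into the actuator equation gives actuator = 4*valve_cmd - 62.
Substituting into the settling equation gives settling = -4*valve_cmd + 56.
Solve -4*valve_cmd + 56 = 16: valve_cmd = (16 - 56) / -4 = 10.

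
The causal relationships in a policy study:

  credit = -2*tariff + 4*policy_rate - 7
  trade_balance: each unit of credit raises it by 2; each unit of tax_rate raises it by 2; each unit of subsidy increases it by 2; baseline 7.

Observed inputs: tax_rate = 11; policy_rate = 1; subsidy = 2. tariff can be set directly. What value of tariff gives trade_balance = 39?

Substituting into the credit equation gives credit = -2*tariff - 3.
This gives trade_balance = -4*tariff + 27.
Solve -4*tariff + 27 = 39: tariff = (39 - 27) / -4 = -3.

tariff = -3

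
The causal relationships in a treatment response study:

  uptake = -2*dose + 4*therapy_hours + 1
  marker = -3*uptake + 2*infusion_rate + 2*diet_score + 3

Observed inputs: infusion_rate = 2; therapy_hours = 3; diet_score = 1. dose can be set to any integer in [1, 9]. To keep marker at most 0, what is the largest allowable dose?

dose = 5

Substituting into the uptake equation gives uptake = -2*dose + 13.
Substituting into the marker equation gives marker = 6*dose - 30.
Require 6*dose - 30 ≤ 0, so dose ≤ 5.
The largest integer in [1, 9] satisfying this is 5.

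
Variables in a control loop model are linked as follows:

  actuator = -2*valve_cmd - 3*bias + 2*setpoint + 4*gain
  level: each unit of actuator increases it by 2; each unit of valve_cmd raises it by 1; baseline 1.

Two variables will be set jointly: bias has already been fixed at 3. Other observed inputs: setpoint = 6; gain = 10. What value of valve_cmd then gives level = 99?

With bias held at 3:
Substituting into the actuator equation gives actuator = -2*valve_cmd + 43.
Substituting into the level equation gives level = -3*valve_cmd + 87.
Solve -3*valve_cmd + 87 = 99: valve_cmd = (99 - 87) / -3 = -4.

valve_cmd = -4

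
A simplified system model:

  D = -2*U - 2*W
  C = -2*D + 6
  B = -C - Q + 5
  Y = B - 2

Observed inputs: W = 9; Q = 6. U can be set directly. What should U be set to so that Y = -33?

U = -3

Substituting into the D equation gives D = -2*U - 18.
So C = 4*U + 42.
This gives B = -4*U - 43.
Substituting into the Y equation gives Y = -4*U - 45.
Solve -4*U - 45 = -33: U = (-33 + 45) / -4 = -3.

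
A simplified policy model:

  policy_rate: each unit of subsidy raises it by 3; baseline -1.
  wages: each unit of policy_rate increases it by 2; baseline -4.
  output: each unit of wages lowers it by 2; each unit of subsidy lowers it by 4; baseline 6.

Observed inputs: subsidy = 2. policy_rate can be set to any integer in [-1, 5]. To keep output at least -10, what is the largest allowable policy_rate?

Intervening on policy_rate fixes its value directly, overriding its dependence on subsidy.
Substituting into the output equation gives output = -4*policy_rate + 6.
Require -4*policy_rate + 6 ≥ -10, so policy_rate ≤ 4.
The largest integer in [-1, 5] satisfying this is 4.

policy_rate = 4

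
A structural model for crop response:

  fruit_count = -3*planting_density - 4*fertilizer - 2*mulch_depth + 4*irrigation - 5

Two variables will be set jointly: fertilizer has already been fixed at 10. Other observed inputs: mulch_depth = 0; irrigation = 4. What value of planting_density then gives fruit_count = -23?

With fertilizer held at 10:
Substituting into the fruit_count equation gives fruit_count = -3*planting_density - 29.
Solve -3*planting_density - 29 = -23: planting_density = (-23 + 29) / -3 = -2.

planting_density = -2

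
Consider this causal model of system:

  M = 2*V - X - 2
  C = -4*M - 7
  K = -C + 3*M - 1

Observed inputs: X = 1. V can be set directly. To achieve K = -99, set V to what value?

V = -6

Substituting into the M equation gives M = 2*V - 3.
So C = -8*V + 5.
Substituting into the K equation gives K = 14*V - 15.
Solve 14*V - 15 = -99: V = (-99 + 15) / 14 = -6.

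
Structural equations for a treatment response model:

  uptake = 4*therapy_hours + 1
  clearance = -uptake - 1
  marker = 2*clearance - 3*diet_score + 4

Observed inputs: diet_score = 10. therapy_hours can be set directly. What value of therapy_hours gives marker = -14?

Substituting into the clearance equation gives clearance = -4*therapy_hours - 2.
Substituting into the marker equation gives marker = -8*therapy_hours - 30.
Solve -8*therapy_hours - 30 = -14: therapy_hours = (-14 + 30) / -8 = -2.

therapy_hours = -2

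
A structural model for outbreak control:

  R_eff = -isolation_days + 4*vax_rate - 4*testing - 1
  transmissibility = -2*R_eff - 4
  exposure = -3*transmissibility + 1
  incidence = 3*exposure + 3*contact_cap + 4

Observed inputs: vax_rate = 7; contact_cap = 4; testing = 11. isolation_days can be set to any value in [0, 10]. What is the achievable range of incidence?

Substituting into the R_eff equation gives R_eff = -isolation_days - 17.
Substituting into the transmissibility equation gives transmissibility = 2*isolation_days + 30.
So exposure = -6*isolation_days - 89.
incidence becomes -18*isolation_days - 251.
Linear in isolation_days, so extremes are at the endpoints: isolation_days = 0 gives incidence = -251; isolation_days = 10 gives incidence = -431.

-431 to -251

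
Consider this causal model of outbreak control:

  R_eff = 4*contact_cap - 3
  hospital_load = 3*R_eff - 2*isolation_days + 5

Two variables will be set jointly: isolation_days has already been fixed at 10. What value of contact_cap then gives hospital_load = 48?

contact_cap = 6

With isolation_days held at 10:
Substituting into the hospital_load equation gives hospital_load = 12*contact_cap - 24.
Solve 12*contact_cap - 24 = 48: contact_cap = (48 + 24) / 12 = 6.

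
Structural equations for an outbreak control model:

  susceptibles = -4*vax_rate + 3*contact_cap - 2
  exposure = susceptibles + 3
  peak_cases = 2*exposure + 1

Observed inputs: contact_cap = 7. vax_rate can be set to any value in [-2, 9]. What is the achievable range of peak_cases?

-27 to 61

Substituting into the susceptibles equation gives susceptibles = -4*vax_rate + 19.
Substituting into the exposure equation gives exposure = -4*vax_rate + 22.
Substituting into the peak_cases equation gives peak_cases = -8*vax_rate + 45.
Linear in vax_rate, so extremes are at the endpoints: vax_rate = -2 gives peak_cases = 61; vax_rate = 9 gives peak_cases = -27.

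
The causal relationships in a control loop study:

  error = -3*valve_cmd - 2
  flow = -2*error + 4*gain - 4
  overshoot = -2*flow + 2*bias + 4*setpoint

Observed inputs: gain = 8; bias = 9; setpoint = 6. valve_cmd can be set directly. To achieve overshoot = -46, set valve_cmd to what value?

Substituting into the flow equation gives flow = 6*valve_cmd + 32.
overshoot becomes -12*valve_cmd - 22.
Solve -12*valve_cmd - 22 = -46: valve_cmd = (-46 + 22) / -12 = 2.

valve_cmd = 2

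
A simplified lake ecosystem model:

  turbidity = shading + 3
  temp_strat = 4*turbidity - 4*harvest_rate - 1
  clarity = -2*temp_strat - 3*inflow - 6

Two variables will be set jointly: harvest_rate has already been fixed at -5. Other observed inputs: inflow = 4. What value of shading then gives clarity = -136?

shading = 7

With harvest_rate held at -5:
Substituting into the temp_strat equation gives temp_strat = 4*shading + 31.
So clarity = -8*shading - 80.
Solve -8*shading - 80 = -136: shading = (-136 + 80) / -8 = 7.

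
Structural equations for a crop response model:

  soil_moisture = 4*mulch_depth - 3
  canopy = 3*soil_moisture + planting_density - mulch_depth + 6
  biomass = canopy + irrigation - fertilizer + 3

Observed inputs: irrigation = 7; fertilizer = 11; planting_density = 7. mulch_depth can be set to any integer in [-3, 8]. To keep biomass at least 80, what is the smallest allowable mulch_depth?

mulch_depth = 7

Substituting into the canopy equation gives canopy = 11*mulch_depth + 4.
Substituting into the biomass equation gives biomass = 11*mulch_depth + 3.
Require 11*mulch_depth + 3 ≥ 80, so mulch_depth ≥ 7.
The smallest integer in [-3, 8] satisfying this is 7.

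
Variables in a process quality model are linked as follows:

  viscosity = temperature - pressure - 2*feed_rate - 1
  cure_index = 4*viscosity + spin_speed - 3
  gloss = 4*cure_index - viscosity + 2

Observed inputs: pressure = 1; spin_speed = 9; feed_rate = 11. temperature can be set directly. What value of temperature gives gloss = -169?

Substituting into the viscosity equation gives viscosity = temperature - 24.
This gives cure_index = 4*temperature - 90.
This gives gloss = 15*temperature - 334.
Solve 15*temperature - 334 = -169: temperature = (-169 + 334) / 15 = 11.

temperature = 11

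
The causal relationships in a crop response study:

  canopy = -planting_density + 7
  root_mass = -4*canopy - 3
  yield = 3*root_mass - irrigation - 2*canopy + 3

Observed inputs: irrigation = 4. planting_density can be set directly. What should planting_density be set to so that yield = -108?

Substituting into the root_mass equation gives root_mass = 4*planting_density - 31.
Substituting into the yield equation gives yield = 14*planting_density - 108.
Solve 14*planting_density - 108 = -108: planting_density = (-108 + 108) / 14 = 0.

planting_density = 0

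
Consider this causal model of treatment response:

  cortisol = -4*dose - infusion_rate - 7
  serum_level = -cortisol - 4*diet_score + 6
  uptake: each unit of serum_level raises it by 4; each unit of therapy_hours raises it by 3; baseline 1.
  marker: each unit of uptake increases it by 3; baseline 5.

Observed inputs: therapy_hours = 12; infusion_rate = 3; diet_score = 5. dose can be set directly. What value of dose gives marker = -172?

Substituting into the cortisol equation gives cortisol = -4*dose - 10.
Substituting into the serum_level equation gives serum_level = 4*dose - 4.
This gives uptake = 16*dose + 21.
marker becomes 48*dose + 68.
Solve 48*dose + 68 = -172: dose = (-172 - 68) / 48 = -5.

dose = -5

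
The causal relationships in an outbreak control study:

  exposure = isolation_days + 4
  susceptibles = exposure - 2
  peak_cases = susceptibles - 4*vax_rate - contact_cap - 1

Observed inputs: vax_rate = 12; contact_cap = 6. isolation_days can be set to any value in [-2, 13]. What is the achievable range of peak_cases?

-55 to -40

Substituting into the susceptibles equation gives susceptibles = isolation_days + 2.
This gives peak_cases = isolation_days - 53.
Linear in isolation_days, so extremes are at the endpoints: isolation_days = -2 gives peak_cases = -55; isolation_days = 13 gives peak_cases = -40.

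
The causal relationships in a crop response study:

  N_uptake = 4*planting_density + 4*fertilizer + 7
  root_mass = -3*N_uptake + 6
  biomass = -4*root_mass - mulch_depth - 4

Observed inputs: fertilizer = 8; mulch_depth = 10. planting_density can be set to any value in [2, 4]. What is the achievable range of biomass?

526 to 622

Substituting into the N_uptake equation gives N_uptake = 4*planting_density + 39.
This gives root_mass = -12*planting_density - 111.
biomass becomes 48*planting_density + 430.
Linear in planting_density, so extremes are at the endpoints: planting_density = 2 gives biomass = 526; planting_density = 4 gives biomass = 622.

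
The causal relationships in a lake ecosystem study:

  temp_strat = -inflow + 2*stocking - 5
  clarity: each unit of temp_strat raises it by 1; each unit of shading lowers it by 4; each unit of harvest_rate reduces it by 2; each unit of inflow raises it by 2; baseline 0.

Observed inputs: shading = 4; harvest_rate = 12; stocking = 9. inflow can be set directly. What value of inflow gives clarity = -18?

Substituting into the temp_strat equation gives temp_strat = -inflow + 13.
This gives clarity = inflow - 27.
Solve inflow - 27 = -18: inflow = (-18 + 27) / 1 = 9.

inflow = 9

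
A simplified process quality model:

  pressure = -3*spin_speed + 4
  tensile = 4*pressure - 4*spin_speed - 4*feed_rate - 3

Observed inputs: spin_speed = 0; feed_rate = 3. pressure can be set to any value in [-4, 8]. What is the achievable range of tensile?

-31 to 17

Intervening on pressure fixes its value directly, overriding its dependence on spin_speed.
Substituting into the tensile equation gives tensile = 4*pressure - 15.
Linear in pressure, so extremes are at the endpoints: pressure = -4 gives tensile = -31; pressure = 8 gives tensile = 17.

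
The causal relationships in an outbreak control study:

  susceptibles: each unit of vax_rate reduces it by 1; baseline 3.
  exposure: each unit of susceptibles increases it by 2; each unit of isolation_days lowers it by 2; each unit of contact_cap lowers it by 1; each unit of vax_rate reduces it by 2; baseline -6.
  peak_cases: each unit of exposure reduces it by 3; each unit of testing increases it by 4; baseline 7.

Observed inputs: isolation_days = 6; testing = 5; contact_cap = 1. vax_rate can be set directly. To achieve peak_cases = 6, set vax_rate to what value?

Substituting into the exposure equation gives exposure = -4*vax_rate - 13.
So peak_cases = 12*vax_rate + 66.
Solve 12*vax_rate + 66 = 6: vax_rate = (6 - 66) / 12 = -5.

vax_rate = -5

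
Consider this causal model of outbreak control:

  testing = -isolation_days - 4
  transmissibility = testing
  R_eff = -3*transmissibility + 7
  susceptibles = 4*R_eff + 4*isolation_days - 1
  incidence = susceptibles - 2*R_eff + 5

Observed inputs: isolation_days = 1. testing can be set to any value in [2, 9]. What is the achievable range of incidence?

-32 to 10

Intervening on testing fixes its value directly, overriding its dependence on isolation_days.
Substituting into the R_eff equation gives R_eff = -3*testing + 7.
Substituting into the susceptibles equation gives susceptibles = -12*testing + 31.
Substituting into the incidence equation gives incidence = -6*testing + 22.
Linear in testing, so extremes are at the endpoints: testing = 2 gives incidence = 10; testing = 9 gives incidence = -32.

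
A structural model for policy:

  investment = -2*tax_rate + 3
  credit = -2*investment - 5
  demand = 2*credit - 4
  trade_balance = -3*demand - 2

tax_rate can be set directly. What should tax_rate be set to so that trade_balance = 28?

Substituting into the credit equation gives credit = 4*tax_rate - 11.
This gives demand = 8*tax_rate - 26.
Substituting into the trade_balance equation gives trade_balance = -24*tax_rate + 76.
Solve -24*tax_rate + 76 = 28: tax_rate = (28 - 76) / -24 = 2.

tax_rate = 2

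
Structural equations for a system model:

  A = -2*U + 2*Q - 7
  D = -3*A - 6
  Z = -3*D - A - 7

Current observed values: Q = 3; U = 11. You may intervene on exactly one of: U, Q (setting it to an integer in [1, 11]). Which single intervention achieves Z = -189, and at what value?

set Q = 2

Intervening on U: Z = -16*U + 3. Reaching -189 requires U = 12, outside [1, 11].
Intervening on Q: with other inputs at their observed values, Z = 16*Q - 221. Solving for -189 gives Q = 2, within [1, 11].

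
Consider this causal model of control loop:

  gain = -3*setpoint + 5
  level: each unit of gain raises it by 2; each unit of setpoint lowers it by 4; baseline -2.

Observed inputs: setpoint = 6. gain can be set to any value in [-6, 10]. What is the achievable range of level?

Intervening on gain fixes its value directly, overriding its dependence on setpoint.
Substituting into the level equation gives level = 2*gain - 26.
Linear in gain, so extremes are at the endpoints: gain = -6 gives level = -38; gain = 10 gives level = -6.

-38 to -6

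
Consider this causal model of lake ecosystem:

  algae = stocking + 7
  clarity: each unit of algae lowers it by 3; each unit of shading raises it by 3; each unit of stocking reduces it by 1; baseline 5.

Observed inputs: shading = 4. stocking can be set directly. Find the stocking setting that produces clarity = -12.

stocking = 2

Substituting into the clarity equation gives clarity = -4*stocking - 4.
Solve -4*stocking - 4 = -12: stocking = (-12 + 4) / -4 = 2.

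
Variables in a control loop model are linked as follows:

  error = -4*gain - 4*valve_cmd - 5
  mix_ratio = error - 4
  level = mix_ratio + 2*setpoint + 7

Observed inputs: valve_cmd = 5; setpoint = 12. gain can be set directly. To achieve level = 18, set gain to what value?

Substituting into the error equation gives error = -4*gain - 25.
Substituting into the mix_ratio equation gives mix_ratio = -4*gain - 29.
Substituting into the level equation gives level = -4*gain + 2.
Solve -4*gain + 2 = 18: gain = (18 - 2) / -4 = -4.

gain = -4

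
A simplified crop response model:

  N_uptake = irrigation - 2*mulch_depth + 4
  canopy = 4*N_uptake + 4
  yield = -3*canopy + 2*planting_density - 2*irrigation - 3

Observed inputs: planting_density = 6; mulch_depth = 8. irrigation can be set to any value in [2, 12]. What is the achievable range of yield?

Substituting into the N_uptake equation gives N_uptake = irrigation - 12.
canopy becomes 4*irrigation - 44.
Substituting into the yield equation gives yield = -14*irrigation + 141.
Linear in irrigation, so extremes are at the endpoints: irrigation = 2 gives yield = 113; irrigation = 12 gives yield = -27.

-27 to 113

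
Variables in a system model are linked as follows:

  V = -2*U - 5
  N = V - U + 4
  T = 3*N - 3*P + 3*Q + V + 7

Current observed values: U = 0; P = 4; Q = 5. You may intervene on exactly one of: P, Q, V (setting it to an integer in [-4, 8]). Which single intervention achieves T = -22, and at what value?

set Q = -3

Intervening on P: T = -3*P + 14. Reaching -22 requires P = 12, outside [-4, 8].
Intervening on Q: with other inputs at their observed values, T = 3*Q - 13. Solving for -22 gives Q = -3, within [-4, 8].
Intervening on V: T = 4*V + 22. Reaching -22 requires V = -11, outside [-4, 8].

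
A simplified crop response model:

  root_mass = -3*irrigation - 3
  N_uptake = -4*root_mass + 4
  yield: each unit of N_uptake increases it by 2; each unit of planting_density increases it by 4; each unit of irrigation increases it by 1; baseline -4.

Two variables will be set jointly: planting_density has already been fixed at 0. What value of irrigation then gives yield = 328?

irrigation = 12

With planting_density held at 0:
Substituting into the N_uptake equation gives N_uptake = 12*irrigation + 16.
Substituting into the yield equation gives yield = 25*irrigation + 28.
Solve 25*irrigation + 28 = 328: irrigation = (328 - 28) / 25 = 12.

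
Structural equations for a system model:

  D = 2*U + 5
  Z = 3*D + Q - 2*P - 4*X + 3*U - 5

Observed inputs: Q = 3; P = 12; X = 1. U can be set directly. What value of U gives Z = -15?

Substituting into the Z equation gives Z = 9*U - 15.
Solve 9*U - 15 = -15: U = (-15 + 15) / 9 = 0.

U = 0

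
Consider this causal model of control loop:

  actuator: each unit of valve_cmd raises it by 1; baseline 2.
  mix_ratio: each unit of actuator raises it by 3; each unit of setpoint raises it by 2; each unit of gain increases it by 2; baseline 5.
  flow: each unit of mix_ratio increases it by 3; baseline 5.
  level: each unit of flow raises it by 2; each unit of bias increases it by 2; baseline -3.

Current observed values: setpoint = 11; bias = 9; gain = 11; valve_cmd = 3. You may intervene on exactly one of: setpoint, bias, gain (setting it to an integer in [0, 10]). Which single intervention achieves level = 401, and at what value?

Intervening on setpoint: level = 12*setpoint + 277. Reaching 401 requires setpoint = 31/3, not an integer.
Intervening on bias: with other inputs at their observed values, level = 2*bias + 391. Solving for 401 gives bias = 5, within [0, 10].
Intervening on gain: level = 12*gain + 277. Reaching 401 requires gain = 31/3, not an integer.

set bias = 5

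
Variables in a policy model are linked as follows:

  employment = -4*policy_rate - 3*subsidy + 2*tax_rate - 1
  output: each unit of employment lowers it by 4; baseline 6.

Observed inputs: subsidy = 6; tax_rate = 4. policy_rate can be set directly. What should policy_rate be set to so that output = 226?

Substituting into the employment equation gives employment = -4*policy_rate - 11.
This gives output = 16*policy_rate + 50.
Solve 16*policy_rate + 50 = 226: policy_rate = (226 - 50) / 16 = 11.

policy_rate = 11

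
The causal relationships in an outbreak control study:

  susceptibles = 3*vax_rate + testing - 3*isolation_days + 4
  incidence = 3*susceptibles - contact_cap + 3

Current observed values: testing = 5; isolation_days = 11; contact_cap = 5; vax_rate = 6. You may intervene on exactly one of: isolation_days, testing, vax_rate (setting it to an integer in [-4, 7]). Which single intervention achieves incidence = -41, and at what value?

set testing = -2

Intervening on isolation_days: incidence = -9*isolation_days + 79. Reaching -41 requires isolation_days = 40/3, not an integer.
Intervening on testing: with other inputs at their observed values, incidence = 3*testing - 35. Solving for -41 gives testing = -2, within [-4, 7].
Intervening on vax_rate: incidence = 9*vax_rate - 74. Reaching -41 requires vax_rate = 11/3, not an integer.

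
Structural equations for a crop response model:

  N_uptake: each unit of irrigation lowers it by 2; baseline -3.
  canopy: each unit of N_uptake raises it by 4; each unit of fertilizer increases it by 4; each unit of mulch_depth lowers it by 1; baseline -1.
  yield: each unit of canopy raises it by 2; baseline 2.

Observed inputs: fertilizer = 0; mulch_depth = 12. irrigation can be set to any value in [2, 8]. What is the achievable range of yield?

-176 to -80

Substituting into the canopy equation gives canopy = -8*irrigation - 25.
Substituting into the yield equation gives yield = -16*irrigation - 48.
Linear in irrigation, so extremes are at the endpoints: irrigation = 2 gives yield = -80; irrigation = 8 gives yield = -176.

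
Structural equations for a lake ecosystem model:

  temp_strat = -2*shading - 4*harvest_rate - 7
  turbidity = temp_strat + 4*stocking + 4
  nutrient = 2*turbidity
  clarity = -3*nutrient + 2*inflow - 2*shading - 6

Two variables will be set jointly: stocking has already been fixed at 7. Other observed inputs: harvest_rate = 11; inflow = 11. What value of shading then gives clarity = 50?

With stocking held at 7:
Substituting into the temp_strat equation gives temp_strat = -2*shading - 51.
This gives turbidity = -2*shading - 19.
Substituting into the nutrient equation gives nutrient = -4*shading - 38.
Substituting into the clarity equation gives clarity = 10*shading + 130.
Solve 10*shading + 130 = 50: shading = (50 - 130) / 10 = -8.

shading = -8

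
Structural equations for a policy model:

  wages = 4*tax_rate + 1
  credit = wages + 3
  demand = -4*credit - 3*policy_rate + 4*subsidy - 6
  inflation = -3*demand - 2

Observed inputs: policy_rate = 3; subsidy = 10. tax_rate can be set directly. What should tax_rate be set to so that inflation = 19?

tax_rate = 1

Substituting into the credit equation gives credit = 4*tax_rate + 4.
This gives demand = -16*tax_rate + 9.
Substituting into the inflation equation gives inflation = 48*tax_rate - 29.
Solve 48*tax_rate - 29 = 19: tax_rate = (19 + 29) / 48 = 1.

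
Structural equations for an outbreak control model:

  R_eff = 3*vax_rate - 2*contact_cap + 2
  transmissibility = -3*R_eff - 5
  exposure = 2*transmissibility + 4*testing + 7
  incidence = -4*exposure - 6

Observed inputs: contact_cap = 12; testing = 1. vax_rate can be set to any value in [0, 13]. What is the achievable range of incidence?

Substituting into the R_eff equation gives R_eff = 3*vax_rate - 22.
This gives transmissibility = -9*vax_rate + 61.
So exposure = -18*vax_rate + 133.
Substituting into the incidence equation gives incidence = 72*vax_rate - 538.
Linear in vax_rate, so extremes are at the endpoints: vax_rate = 0 gives incidence = -538; vax_rate = 13 gives incidence = 398.

-538 to 398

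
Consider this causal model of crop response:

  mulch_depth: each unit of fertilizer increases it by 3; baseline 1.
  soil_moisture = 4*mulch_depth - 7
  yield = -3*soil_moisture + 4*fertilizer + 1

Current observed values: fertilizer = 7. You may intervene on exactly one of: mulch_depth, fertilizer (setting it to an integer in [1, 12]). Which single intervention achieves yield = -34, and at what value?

set mulch_depth = 7

Intervening on mulch_depth: with other inputs at their observed values, yield = -12*mulch_depth + 50. Solving for -34 gives mulch_depth = 7, within [1, 12].
Intervening on fertilizer: yield = -32*fertilizer + 10. Reaching -34 requires fertilizer = 11/8, not an integer.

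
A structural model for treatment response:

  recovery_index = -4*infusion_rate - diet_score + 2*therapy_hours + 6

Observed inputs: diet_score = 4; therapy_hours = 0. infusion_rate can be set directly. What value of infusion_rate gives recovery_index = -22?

Substituting into the recovery_index equation gives recovery_index = -4*infusion_rate + 2.
Solve -4*infusion_rate + 2 = -22: infusion_rate = (-22 - 2) / -4 = 6.

infusion_rate = 6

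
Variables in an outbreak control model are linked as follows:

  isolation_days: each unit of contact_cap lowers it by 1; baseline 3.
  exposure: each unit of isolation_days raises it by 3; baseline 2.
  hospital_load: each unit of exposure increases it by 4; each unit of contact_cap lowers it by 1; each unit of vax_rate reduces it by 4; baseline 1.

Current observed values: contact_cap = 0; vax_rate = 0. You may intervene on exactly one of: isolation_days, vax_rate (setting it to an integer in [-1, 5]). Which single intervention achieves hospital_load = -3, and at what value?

set isolation_days = -1

Intervening on isolation_days: with other inputs at their observed values, hospital_load = 12*isolation_days + 9. Solving for -3 gives isolation_days = -1, within [-1, 5].
Intervening on vax_rate: hospital_load = -4*vax_rate + 45. Reaching -3 requires vax_rate = 12, outside [-1, 5].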